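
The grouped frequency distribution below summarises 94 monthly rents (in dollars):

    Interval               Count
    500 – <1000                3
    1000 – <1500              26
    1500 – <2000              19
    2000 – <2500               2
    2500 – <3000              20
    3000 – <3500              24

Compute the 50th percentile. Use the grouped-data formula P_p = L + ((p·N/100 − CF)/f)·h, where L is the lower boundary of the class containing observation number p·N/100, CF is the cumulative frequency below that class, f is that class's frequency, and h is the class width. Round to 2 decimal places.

N = 94; target position k = 50/100 · 94 = 47.
Cumulative frequencies: 3, 29, 48, 50, 70, 94.
Observation 47 falls in the class 1500 – <2000.
L = 1500, CF = 29, f = 19, h = 500.
P50 = 1500 + ((47 − 29)/19)·500 = 1500 + 473.684 = 1973.68.

1973.68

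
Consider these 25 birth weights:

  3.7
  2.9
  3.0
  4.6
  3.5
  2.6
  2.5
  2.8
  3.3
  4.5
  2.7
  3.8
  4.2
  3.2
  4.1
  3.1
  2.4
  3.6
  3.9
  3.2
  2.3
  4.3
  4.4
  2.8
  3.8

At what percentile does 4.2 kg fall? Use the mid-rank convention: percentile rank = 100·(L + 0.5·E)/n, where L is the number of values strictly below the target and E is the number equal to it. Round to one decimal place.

Sorted: 2.3, 2.4, 2.5, 2.6, 2.7, 2.8, 2.8, 2.9, 3.0, 3.1, 3.2, 3.2, 3.3, 3.5, 3.6, 3.7, 3.8, 3.8, 3.9, 4.1, 4.2, 4.3, 4.4, 4.5, 4.6.
Count below 4.2: L = 20; count equal: E = 1; n = 25.
Percentile rank = 100·(20 + 0.5·1)/25 = 100·20.5/25 = 82.

82.0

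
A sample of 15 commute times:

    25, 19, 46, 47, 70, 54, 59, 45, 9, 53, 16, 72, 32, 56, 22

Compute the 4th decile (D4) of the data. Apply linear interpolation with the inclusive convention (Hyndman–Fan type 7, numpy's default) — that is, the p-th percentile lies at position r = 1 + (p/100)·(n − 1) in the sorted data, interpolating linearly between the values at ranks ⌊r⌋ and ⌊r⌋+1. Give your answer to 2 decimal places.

Sorted: 9, 16, 19, 22, 25, 32, 45, 46, 47, 53, 54, 56, 59, 70, 72.
n = 15.
r = 1 + (40/100)·(15 − 1) = 1 + 5.6 = 6.6.
Rank 6 is 32 and rank 7 is 45.
Interpolate: 32 + 0.6·(45 − 32) = 32 + 0.6·13 = 39.8.

39.80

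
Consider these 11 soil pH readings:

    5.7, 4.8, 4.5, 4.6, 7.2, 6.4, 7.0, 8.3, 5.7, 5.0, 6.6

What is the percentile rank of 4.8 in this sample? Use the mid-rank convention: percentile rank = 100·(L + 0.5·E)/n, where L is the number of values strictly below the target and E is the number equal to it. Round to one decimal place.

Sorted: 4.5, 4.6, 4.8, 5.0, 5.7, 5.7, 6.4, 6.6, 7.0, 7.2, 8.3.
Count below 4.8: L = 2; count equal: E = 1; n = 11.
Percentile rank = 100·(2 + 0.5·1)/11 = 100·2.5/11 = 22.73.

22.7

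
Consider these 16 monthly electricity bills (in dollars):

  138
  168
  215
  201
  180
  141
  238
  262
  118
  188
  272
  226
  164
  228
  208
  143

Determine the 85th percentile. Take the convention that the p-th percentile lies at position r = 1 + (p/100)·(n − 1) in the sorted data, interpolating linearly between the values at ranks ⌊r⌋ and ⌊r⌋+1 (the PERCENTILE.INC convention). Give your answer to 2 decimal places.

235.50

Sorted: 118, 138, 141, 143, 164, 168, 180, 188, 201, 208, 215, 226, 228, 238, 262, 272.
n = 16.
r = 1 + (85/100)·(16 − 1) = 1 + 12.75 = 13.75.
Rank 13 is 228 and rank 14 is 238.
Interpolate: 228 + 0.75·(238 − 228) = 228 + 0.75·10 = 235.5.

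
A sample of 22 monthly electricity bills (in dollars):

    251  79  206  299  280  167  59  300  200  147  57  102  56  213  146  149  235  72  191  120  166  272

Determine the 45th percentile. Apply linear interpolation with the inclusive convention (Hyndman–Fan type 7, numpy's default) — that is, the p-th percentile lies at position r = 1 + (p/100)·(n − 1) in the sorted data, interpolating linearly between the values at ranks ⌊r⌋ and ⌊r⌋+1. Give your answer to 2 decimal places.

Sorted: 56, 57, 59, 72, 79, 102, 120, 146, 147, 149, 166, 167, 191, 200, 206, 213, 235, 251, 272, 280, 299, 300.
n = 22.
r = 1 + (45/100)·(22 − 1) = 1 + 9.45 = 10.45.
Rank 10 is 149 and rank 11 is 166.
Interpolate: 149 + 0.45·(166 − 149) = 149 + 0.45·17 = 156.65.

156.65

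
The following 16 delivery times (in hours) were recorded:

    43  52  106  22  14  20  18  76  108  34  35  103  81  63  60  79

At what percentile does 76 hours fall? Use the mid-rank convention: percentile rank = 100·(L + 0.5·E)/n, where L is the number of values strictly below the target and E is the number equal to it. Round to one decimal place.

Sorted: 14, 18, 20, 22, 34, 35, 43, 52, 60, 63, 76, 79, 81, 103, 106, 108.
Count below 76: L = 10; count equal: E = 1; n = 16.
Percentile rank = 100·(10 + 0.5·1)/16 = 100·10.5/16 = 65.62.

65.6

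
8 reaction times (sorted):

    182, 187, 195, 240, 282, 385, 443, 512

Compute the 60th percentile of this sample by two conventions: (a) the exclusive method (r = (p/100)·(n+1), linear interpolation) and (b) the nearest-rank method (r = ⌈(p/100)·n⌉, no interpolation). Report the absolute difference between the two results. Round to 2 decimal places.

n = 8.
(a) r = 5.4; between ranks 5 (282) and 6 (385): 323.2.
(b) the nearest-rank method: rank 5 → 282.
|323.2 − 282| = 41.2.

41.20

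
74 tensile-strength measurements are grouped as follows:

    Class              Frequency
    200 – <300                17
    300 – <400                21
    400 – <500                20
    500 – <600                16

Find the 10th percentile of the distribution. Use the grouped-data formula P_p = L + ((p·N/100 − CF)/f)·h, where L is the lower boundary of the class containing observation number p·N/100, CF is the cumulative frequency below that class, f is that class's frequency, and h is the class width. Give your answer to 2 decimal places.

243.53

N = 74; target position k = 10/100 · 74 = 7.4.
Cumulative frequencies: 17, 38, 58, 74.
Observation 7.4 falls in the class 200 – <300.
L = 200, CF = 0, f = 17, h = 100.
P10 = 200 + ((7.4 − 0)/17)·100 = 200 + 43.5294 = 243.529.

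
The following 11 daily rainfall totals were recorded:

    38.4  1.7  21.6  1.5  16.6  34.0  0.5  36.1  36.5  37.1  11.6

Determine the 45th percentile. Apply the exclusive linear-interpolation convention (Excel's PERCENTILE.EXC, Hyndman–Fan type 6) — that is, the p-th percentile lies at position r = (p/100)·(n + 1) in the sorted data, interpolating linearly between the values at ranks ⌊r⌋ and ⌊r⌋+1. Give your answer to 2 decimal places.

Sorted: 0.5, 1.5, 1.7, 11.6, 16.6, 21.6, 34.0, 36.1, 36.5, 37.1, 38.4.
n = 11.
r = (45/100)·(11 + 1) = 5.4.
Rank 5 is 16.6 and rank 6 is 21.6.
Interpolate: 16.6 + 0.4·(21.6 − 16.6) = 16.6 + 0.4·5 = 18.6.

18.60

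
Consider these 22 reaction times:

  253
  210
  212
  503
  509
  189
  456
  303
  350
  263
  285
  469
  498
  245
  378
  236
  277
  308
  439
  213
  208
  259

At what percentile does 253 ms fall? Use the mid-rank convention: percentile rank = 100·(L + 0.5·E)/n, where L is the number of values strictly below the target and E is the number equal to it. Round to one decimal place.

34.1

Sorted: 189, 208, 210, 212, 213, 236, 245, 253, 259, 263, 277, 285, 303, 308, 350, 378, 439, 456, 469, 498, 503, 509.
Count below 253: L = 7; count equal: E = 1; n = 22.
Percentile rank = 100·(7 + 0.5·1)/22 = 100·7.5/22 = 34.09.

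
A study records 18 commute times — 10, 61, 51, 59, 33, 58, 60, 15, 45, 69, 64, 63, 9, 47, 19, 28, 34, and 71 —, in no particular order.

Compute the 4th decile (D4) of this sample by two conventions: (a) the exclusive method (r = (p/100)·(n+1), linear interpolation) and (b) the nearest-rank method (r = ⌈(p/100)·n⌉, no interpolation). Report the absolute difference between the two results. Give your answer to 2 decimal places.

4.40

Sorted: 9, 10, 15, 19, 28, 33, 34, 45, 47, 51, 58, 59, 60, 61, 63, 64, 69, 71.
n = 18.
(a) r = 7.6; between ranks 7 (34) and 8 (45): 40.6.
(b) the nearest-rank method: rank 8 → 45.
|40.6 − 45| = 4.4.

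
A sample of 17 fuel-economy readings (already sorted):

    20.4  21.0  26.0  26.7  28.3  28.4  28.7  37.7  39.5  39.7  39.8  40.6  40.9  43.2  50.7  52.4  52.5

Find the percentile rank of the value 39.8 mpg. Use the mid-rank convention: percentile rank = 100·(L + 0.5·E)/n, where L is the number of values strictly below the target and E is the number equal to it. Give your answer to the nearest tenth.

61.8

Count below 39.8: L = 10; count equal: E = 1; n = 17.
Percentile rank = 100·(10 + 0.5·1)/17 = 100·10.5/17 = 61.76.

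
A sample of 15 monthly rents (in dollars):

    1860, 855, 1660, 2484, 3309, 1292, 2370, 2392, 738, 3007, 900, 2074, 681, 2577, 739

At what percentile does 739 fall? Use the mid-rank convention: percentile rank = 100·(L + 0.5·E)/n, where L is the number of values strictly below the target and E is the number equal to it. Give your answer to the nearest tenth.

16.7

Sorted: 681, 738, 739, 855, 900, 1292, 1660, 1860, 2074, 2370, 2392, 2484, 2577, 3007, 3309.
Count below 739: L = 2; count equal: E = 1; n = 15.
Percentile rank = 100·(2 + 0.5·1)/15 = 100·2.5/15 = 16.67.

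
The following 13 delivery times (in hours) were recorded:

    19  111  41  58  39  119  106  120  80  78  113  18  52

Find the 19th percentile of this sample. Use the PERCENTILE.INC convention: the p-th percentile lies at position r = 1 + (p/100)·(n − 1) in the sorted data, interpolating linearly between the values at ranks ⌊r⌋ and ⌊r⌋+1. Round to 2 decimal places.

39.56

Sorted: 18, 19, 39, 41, 52, 58, 78, 80, 106, 111, 113, 119, 120.
n = 13.
r = 1 + (19/100)·(13 − 1) = 1 + 2.28 = 3.28.
Rank 3 is 39 and rank 4 is 41.
Interpolate: 39 + 0.28·(41 − 39) = 39 + 0.28·2 = 39.56.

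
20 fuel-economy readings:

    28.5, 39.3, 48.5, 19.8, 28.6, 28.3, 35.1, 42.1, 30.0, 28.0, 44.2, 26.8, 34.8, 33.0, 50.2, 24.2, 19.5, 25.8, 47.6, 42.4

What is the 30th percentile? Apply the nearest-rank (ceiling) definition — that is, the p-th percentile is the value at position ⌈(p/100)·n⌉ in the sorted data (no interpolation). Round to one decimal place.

28.0

Sorted: 19.5, 19.8, 24.2, 25.8, 26.8, 28.0, 28.3, 28.5, 28.6, 30.0, 33.0, 34.8, 35.1, 39.3, 42.1, 42.4, 44.2, 47.6, 48.5, 50.2.
n = 20.
Position = ⌈30/100 · 20⌉ = ⌈6⌉ = 6.
The value at rank 6 is 28.0.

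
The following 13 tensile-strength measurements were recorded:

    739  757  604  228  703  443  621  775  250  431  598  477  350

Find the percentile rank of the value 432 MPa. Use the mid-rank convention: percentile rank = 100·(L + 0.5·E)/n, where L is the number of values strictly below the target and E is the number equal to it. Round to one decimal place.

Sorted: 228, 250, 350, 431, 443, 477, 598, 604, 621, 703, 739, 757, 775.
Count below 432: L = 4; count equal: E = 0; n = 13.
Percentile rank = 100·(4 + 0.5·0)/13 = 100·4/13 = 30.77.

30.8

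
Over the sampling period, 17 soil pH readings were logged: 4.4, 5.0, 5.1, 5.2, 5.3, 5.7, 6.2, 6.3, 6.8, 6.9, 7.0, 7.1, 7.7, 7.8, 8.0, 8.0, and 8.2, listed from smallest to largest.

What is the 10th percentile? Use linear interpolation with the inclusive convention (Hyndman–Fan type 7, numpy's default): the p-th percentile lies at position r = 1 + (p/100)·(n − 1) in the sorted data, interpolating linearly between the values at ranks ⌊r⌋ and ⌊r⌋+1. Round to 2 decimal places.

n = 17.
r = 1 + (10/100)·(17 − 1) = 1 + 1.6 = 2.6.
Rank 2 is 5.0 and rank 3 is 5.1.
Interpolate: 5.0 + 0.6·(5.1 − 5.0) = 5.0 + 0.6·0.1 = 5.06.

5.06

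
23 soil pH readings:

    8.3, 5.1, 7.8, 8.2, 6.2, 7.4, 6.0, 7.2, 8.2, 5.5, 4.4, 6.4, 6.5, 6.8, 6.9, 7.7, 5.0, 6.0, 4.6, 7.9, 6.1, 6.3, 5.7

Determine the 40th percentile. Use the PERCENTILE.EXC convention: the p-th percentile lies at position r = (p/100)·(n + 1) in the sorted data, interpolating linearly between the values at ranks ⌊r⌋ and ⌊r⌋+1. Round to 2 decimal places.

Sorted: 4.4, 4.6, 5.0, 5.1, 5.5, 5.7, 6.0, 6.0, 6.1, 6.2, 6.3, 6.4, 6.5, 6.8, 6.9, 7.2, 7.4, 7.7, 7.8, 7.9, 8.2, 8.2, 8.3.
n = 23.
r = (40/100)·(23 + 1) = 9.6.
Rank 9 is 6.1 and rank 10 is 6.2.
Interpolate: 6.1 + 0.6·(6.2 − 6.1) = 6.1 + 0.6·0.1 = 6.16.

6.16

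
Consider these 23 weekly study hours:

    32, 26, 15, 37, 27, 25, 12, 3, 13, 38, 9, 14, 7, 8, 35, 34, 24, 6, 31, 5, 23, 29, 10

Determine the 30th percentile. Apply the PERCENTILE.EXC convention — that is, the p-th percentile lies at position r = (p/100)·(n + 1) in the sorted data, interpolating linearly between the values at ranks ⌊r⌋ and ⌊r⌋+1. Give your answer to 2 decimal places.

10.40

Sorted: 3, 5, 6, 7, 8, 9, 10, 12, 13, 14, 15, 23, 24, 25, 26, 27, 29, 31, 32, 34, 35, 37, 38.
n = 23.
r = (30/100)·(23 + 1) = 7.2.
Rank 7 is 10 and rank 8 is 12.
Interpolate: 10 + 0.2·(12 − 10) = 10 + 0.2·2 = 10.4.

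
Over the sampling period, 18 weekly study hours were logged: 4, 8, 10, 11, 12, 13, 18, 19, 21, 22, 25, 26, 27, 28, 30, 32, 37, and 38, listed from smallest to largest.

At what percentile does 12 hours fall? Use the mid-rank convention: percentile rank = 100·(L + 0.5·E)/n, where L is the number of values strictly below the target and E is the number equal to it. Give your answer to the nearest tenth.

Count below 12: L = 4; count equal: E = 1; n = 18.
Percentile rank = 100·(4 + 0.5·1)/18 = 100·4.5/18 = 25.

25.0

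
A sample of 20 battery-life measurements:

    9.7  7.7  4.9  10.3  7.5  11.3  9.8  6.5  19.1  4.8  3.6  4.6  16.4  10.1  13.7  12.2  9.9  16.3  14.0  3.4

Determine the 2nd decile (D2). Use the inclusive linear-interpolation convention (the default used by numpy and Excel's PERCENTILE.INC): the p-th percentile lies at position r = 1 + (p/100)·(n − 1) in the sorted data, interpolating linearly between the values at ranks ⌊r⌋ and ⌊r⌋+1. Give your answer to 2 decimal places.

4.88

Sorted: 3.4, 3.6, 4.6, 4.8, 4.9, 6.5, 7.5, 7.7, 9.7, 9.8, 9.9, 10.1, 10.3, 11.3, 12.2, 13.7, 14.0, 16.3, 16.4, 19.1.
n = 20.
r = 1 + (20/100)·(20 − 1) = 1 + 3.8 = 4.8.
Rank 4 is 4.8 and rank 5 is 4.9.
Interpolate: 4.8 + 0.8·(4.9 − 4.8) = 4.8 + 0.8·0.1 = 4.88.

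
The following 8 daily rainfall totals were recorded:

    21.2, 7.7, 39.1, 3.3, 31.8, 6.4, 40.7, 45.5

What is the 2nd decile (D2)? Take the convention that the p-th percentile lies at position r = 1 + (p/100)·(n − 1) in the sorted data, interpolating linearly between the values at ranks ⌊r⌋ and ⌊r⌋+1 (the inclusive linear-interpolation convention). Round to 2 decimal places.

6.92

Sorted: 3.3, 6.4, 7.7, 21.2, 31.8, 39.1, 40.7, 45.5.
n = 8.
r = 1 + (20/100)·(8 − 1) = 1 + 1.4 = 2.4.
Rank 2 is 6.4 and rank 3 is 7.7.
Interpolate: 6.4 + 0.4·(7.7 − 6.4) = 6.4 + 0.4·1.3 = 6.92.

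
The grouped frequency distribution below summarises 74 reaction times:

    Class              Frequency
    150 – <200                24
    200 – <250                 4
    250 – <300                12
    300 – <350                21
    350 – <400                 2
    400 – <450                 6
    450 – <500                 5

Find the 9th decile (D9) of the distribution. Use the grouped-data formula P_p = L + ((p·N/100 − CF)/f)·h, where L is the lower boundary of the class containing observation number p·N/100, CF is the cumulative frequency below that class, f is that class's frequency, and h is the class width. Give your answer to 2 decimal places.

430.00

N = 74; target position k = 90/100 · 74 = 66.6.
Cumulative frequencies: 24, 28, 40, 61, 63, 69, 74.
Observation 66.6 falls in the class 400 – <450.
L = 400, CF = 63, f = 6, h = 50.
P90 = 400 + ((66.6 − 63)/6)·50 = 400 + 30 = 430.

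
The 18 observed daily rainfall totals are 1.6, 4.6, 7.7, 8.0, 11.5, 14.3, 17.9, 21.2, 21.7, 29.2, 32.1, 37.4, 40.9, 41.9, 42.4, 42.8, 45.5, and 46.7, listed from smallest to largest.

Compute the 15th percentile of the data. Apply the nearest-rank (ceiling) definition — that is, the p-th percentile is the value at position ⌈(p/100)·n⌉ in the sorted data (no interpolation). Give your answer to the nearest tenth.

7.7

n = 18.
Position = ⌈15/100 · 18⌉ = ⌈2.7⌉ = 3.
The value at rank 3 is 7.7.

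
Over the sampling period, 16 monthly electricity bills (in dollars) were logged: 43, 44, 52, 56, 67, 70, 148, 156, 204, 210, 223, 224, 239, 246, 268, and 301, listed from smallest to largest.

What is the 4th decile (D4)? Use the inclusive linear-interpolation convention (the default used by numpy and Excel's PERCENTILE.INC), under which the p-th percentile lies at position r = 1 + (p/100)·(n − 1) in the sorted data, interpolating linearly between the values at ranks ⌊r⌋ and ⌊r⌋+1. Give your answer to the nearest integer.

148

n = 16.
r = 1 + (40/100)·(16 − 1) = 1 + 6 = 7.
r is an integer, so P40 is the value at rank 7: 148.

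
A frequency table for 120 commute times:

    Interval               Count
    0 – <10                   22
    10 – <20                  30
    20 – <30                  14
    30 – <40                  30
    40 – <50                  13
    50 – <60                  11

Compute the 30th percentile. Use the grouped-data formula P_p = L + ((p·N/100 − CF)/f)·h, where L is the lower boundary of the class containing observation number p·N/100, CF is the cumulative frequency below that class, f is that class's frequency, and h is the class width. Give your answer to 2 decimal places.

14.67

N = 120; target position k = 30/100 · 120 = 36.
Cumulative frequencies: 22, 52, 66, 96, 109, 120.
Observation 36 falls in the class 10 – <20.
L = 10, CF = 22, f = 30, h = 10.
P30 = 10 + ((36 − 22)/30)·10 = 10 + 4.66667 = 14.6667.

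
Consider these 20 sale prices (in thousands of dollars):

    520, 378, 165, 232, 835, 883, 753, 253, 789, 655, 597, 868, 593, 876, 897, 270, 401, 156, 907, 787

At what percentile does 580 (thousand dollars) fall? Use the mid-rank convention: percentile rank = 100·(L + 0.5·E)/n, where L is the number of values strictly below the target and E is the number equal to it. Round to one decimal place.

40.0

Sorted: 156, 165, 232, 253, 270, 378, 401, 520, 593, 597, 655, 753, 787, 789, 835, 868, 876, 883, 897, 907.
Count below 580: L = 8; count equal: E = 0; n = 20.
Percentile rank = 100·(8 + 0.5·0)/20 = 100·8/20 = 40.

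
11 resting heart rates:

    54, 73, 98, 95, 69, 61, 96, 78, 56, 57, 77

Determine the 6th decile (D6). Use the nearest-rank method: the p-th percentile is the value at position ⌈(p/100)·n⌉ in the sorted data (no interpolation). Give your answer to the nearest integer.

77

Sorted: 54, 56, 57, 61, 69, 73, 77, 78, 95, 96, 98.
n = 11.
Position = ⌈60/100 · 11⌉ = ⌈6.6⌉ = 7.
The value at rank 7 is 77.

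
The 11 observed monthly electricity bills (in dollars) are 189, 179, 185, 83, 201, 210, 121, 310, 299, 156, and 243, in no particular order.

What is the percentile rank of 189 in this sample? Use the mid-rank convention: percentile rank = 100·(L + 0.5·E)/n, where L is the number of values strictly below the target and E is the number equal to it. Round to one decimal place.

Sorted: 83, 121, 156, 179, 185, 189, 201, 210, 243, 299, 310.
Count below 189: L = 5; count equal: E = 1; n = 11.
Percentile rank = 100·(5 + 0.5·1)/11 = 100·5.5/11 = 50.

50.0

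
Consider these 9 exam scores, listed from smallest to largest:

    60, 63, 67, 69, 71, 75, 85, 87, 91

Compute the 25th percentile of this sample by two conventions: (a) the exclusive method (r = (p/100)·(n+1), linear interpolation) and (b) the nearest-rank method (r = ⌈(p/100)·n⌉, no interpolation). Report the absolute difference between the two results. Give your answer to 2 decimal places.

2.00

n = 9.
(a) r = 2.5; between ranks 2 (63) and 3 (67): 65.
(b) the nearest-rank method: rank 3 → 67.
|65 − 67| = 2.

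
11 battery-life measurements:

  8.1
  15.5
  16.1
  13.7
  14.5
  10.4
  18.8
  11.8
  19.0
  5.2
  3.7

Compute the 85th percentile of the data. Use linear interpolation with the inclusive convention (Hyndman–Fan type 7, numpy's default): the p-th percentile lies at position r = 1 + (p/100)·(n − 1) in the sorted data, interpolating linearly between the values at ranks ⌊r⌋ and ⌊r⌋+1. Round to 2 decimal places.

17.45

Sorted: 3.7, 5.2, 8.1, 10.4, 11.8, 13.7, 14.5, 15.5, 16.1, 18.8, 19.0.
n = 11.
r = 1 + (85/100)·(11 − 1) = 1 + 8.5 = 9.5.
Rank 9 is 16.1 and rank 10 is 18.8.
Interpolate: 16.1 + 0.5·(18.8 − 16.1) = 16.1 + 0.5·2.7 = 17.45.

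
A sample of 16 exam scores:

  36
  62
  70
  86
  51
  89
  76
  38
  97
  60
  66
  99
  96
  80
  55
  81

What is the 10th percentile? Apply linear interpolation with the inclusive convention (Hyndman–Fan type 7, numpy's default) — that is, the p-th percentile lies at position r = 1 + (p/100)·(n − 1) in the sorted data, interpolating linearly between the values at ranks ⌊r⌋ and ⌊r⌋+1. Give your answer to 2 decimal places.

Sorted: 36, 38, 51, 55, 60, 62, 66, 70, 76, 80, 81, 86, 89, 96, 97, 99.
n = 16.
r = 1 + (10/100)·(16 − 1) = 1 + 1.5 = 2.5.
Rank 2 is 38 and rank 3 is 51.
Interpolate: 38 + 0.5·(51 − 38) = 38 + 0.5·13 = 44.5.

44.50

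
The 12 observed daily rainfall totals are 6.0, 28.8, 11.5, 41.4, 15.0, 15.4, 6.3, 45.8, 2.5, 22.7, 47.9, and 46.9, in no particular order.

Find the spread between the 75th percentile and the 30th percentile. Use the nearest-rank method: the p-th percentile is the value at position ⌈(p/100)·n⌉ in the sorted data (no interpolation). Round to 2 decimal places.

Sorted: 2.5, 6.0, 6.3, 11.5, 15.0, 15.4, 22.7, 28.8, 41.4, 45.8, 46.9, 47.9.
n = 12.
P30: rank ⌈30/100·12⌉ = 4 → 11.5.
P75: rank ⌈75/100·12⌉ = 9 → 41.4.
Difference: 41.4 − 11.5 = 29.9.

29.90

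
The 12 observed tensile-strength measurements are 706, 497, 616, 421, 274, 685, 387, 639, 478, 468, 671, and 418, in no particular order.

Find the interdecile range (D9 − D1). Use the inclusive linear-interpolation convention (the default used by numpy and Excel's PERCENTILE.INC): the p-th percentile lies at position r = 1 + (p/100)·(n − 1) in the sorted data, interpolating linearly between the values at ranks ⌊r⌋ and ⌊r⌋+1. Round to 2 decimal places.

293.50

Sorted: 274, 387, 418, 421, 468, 478, 497, 616, 639, 671, 685, 706.
n = 12.
P10: r = 2.1; ranks 2–3 are 387, 418; interpolating gives 390.1.
P90: r = 10.9; ranks 10–11 are 671, 685; interpolating gives 683.6.
Difference: 683.6 − 390.1 = 293.5.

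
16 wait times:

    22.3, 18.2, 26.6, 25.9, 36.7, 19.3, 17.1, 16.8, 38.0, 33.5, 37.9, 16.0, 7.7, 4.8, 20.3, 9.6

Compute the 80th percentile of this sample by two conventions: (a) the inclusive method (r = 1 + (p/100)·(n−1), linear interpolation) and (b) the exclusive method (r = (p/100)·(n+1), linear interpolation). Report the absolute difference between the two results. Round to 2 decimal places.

Sorted: 4.8, 7.7, 9.6, 16.0, 16.8, 17.1, 18.2, 19.3, 20.3, 22.3, 25.9, 26.6, 33.5, 36.7, 37.9, 38.0.
n = 16.
(a) r = 13 → value at rank 13 = 33.5.
(b) r = 13.6; between ranks 13 (33.5) and 14 (36.7): 35.42.
|33.5 − 35.42| = 1.92.

1.92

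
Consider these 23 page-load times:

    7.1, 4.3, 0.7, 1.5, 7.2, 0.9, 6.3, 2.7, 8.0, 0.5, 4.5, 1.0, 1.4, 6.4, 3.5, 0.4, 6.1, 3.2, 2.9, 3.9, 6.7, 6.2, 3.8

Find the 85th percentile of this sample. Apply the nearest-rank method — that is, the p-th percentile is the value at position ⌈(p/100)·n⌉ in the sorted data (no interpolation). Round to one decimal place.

Sorted: 0.4, 0.5, 0.7, 0.9, 1.0, 1.4, 1.5, 2.7, 2.9, 3.2, 3.5, 3.8, 3.9, 4.3, 4.5, 6.1, 6.2, 6.3, 6.4, 6.7, 7.1, 7.2, 8.0.
n = 23.
Position = ⌈85/100 · 23⌉ = ⌈19.55⌉ = 20.
The value at rank 20 is 6.7.

6.7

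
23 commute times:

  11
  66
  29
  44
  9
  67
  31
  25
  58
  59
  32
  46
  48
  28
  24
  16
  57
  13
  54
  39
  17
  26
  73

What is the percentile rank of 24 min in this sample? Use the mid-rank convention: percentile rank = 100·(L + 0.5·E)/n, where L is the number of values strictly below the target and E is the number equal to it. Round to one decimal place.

23.9

Sorted: 9, 11, 13, 16, 17, 24, 25, 26, 28, 29, 31, 32, 39, 44, 46, 48, 54, 57, 58, 59, 66, 67, 73.
Count below 24: L = 5; count equal: E = 1; n = 23.
Percentile rank = 100·(5 + 0.5·1)/23 = 100·5.5/23 = 23.91.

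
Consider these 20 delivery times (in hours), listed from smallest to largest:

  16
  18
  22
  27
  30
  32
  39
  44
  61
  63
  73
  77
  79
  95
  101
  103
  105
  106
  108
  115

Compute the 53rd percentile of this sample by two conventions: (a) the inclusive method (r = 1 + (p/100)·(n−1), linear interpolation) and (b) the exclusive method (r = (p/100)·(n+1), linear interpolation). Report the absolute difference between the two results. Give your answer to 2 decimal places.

n = 20.
(a) r = 11.07; between ranks 11 (73) and 12 (77): 73.28.
(b) r = 11.13; between ranks 11 (73) and 12 (77): 73.52.
|73.28 − 73.52| = 0.24.

0.24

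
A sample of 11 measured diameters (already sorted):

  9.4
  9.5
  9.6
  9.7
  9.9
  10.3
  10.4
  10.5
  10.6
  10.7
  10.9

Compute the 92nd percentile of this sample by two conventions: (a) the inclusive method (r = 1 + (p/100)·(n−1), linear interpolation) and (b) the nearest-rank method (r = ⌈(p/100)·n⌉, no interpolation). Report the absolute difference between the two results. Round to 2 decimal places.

n = 11.
(a) r = 10.2; between ranks 10 (10.7) and 11 (10.9): 10.74.
(b) the nearest-rank method: rank 11 → 10.9.
|10.74 − 10.9| = 0.16.

0.16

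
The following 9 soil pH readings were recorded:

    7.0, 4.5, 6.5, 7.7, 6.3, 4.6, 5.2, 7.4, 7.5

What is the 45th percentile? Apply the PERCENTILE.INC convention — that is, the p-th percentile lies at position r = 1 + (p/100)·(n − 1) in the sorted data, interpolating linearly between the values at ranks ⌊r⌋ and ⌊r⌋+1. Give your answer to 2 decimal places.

6.42

Sorted: 4.5, 4.6, 5.2, 6.3, 6.5, 7.0, 7.4, 7.5, 7.7.
n = 9.
r = 1 + (45/100)·(9 − 1) = 1 + 3.6 = 4.6.
Rank 4 is 6.3 and rank 5 is 6.5.
Interpolate: 6.3 + 0.6·(6.5 − 6.3) = 6.3 + 0.6·0.2 = 6.42.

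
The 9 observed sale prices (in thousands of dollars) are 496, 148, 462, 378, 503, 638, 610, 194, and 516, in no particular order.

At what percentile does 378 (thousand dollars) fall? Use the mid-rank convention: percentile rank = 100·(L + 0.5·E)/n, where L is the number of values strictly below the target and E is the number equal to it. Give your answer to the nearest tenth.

27.8

Sorted: 148, 194, 378, 462, 496, 503, 516, 610, 638.
Count below 378: L = 2; count equal: E = 1; n = 9.
Percentile rank = 100·(2 + 0.5·1)/9 = 100·2.5/9 = 27.78.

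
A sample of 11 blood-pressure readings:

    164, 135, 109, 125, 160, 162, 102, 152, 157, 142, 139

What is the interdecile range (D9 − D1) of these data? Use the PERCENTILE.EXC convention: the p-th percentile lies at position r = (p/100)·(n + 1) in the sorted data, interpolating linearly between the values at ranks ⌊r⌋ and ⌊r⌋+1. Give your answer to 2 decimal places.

60.20

Sorted: 102, 109, 125, 135, 139, 142, 152, 157, 160, 162, 164.
n = 11.
P10: r = 1.2; ranks 1–2 are 102, 109; interpolating gives 103.4.
P90: r = 10.8; ranks 10–11 are 162, 164; interpolating gives 163.6.
Difference: 163.6 − 103.4 = 60.2.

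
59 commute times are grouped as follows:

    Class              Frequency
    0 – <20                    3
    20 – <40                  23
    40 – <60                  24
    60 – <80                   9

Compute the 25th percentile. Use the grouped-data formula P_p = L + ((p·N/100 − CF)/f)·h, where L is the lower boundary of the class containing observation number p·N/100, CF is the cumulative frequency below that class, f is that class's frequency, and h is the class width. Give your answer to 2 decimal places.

30.22

N = 59; target position k = 25/100 · 59 = 14.75.
Cumulative frequencies: 3, 26, 50, 59.
Observation 14.75 falls in the class 20 – <40.
L = 20, CF = 3, f = 23, h = 20.
P25 = 20 + ((14.75 − 3)/23)·20 = 20 + 10.2174 = 30.2174.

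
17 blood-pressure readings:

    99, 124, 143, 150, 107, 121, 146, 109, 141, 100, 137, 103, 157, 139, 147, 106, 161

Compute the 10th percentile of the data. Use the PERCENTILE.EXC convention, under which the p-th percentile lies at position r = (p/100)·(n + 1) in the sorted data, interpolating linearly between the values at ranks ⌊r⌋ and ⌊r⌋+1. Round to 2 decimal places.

99.80

Sorted: 99, 100, 103, 106, 107, 109, 121, 124, 137, 139, 141, 143, 146, 147, 150, 157, 161.
n = 17.
r = (10/100)·(17 + 1) = 1.8.
Rank 1 is 99 and rank 2 is 100.
Interpolate: 99 + 0.8·(100 − 99) = 99 + 0.8·1 = 99.8.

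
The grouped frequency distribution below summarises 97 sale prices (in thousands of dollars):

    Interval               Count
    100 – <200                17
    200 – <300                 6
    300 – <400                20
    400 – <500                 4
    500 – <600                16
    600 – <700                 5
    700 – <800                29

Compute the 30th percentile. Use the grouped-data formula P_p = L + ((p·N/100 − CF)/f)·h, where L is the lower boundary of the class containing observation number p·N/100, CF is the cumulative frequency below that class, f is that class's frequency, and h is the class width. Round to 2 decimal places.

N = 97; target position k = 30/100 · 97 = 29.1.
Cumulative frequencies: 17, 23, 43, 47, 63, 68, 97.
Observation 29.1 falls in the class 300 – <400.
L = 300, CF = 23, f = 20, h = 100.
P30 = 300 + ((29.1 − 23)/20)·100 = 300 + 30.5 = 330.5.

330.50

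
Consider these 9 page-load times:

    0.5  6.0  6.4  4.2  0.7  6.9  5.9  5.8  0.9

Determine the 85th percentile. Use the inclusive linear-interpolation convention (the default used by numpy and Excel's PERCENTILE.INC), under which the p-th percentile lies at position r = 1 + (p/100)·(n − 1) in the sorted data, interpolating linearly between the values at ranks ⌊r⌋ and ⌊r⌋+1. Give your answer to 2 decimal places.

Sorted: 0.5, 0.7, 0.9, 4.2, 5.8, 5.9, 6.0, 6.4, 6.9.
n = 9.
r = 1 + (85/100)·(9 − 1) = 1 + 6.8 = 7.8.
Rank 7 is 6.0 and rank 8 is 6.4.
Interpolate: 6.0 + 0.8·(6.4 − 6.0) = 6.0 + 0.8·0.4 = 6.32.

6.32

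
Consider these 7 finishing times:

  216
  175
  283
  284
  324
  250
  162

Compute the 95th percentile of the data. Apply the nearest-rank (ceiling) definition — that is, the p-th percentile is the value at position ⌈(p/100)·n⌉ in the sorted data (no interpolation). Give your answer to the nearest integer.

Sorted: 162, 175, 216, 250, 283, 284, 324.
n = 7.
Position = ⌈95/100 · 7⌉ = ⌈6.65⌉ = 7.
The value at rank 7 is 324.

324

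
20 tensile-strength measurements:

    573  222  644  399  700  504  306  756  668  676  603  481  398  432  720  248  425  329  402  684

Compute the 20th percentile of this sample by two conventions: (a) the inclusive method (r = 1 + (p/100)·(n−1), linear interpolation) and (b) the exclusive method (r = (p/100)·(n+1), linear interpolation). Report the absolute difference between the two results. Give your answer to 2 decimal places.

Sorted: 222, 248, 306, 329, 398, 399, 402, 425, 432, 481, 504, 573, 603, 644, 668, 676, 684, 700, 720, 756.
n = 20.
(a) r = 4.8; between ranks 4 (329) and 5 (398): 384.2.
(b) r = 4.2; between ranks 4 (329) and 5 (398): 342.8.
|384.2 − 342.8| = 41.4.

41.40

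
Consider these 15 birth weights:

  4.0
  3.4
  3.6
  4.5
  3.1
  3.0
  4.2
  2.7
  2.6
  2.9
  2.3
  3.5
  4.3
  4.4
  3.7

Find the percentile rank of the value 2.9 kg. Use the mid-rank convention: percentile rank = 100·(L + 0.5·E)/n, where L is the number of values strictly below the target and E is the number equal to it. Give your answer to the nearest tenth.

Sorted: 2.3, 2.6, 2.7, 2.9, 3.0, 3.1, 3.4, 3.5, 3.6, 3.7, 4.0, 4.2, 4.3, 4.4, 4.5.
Count below 2.9: L = 3; count equal: E = 1; n = 15.
Percentile rank = 100·(3 + 0.5·1)/15 = 100·3.5/15 = 23.33.

23.3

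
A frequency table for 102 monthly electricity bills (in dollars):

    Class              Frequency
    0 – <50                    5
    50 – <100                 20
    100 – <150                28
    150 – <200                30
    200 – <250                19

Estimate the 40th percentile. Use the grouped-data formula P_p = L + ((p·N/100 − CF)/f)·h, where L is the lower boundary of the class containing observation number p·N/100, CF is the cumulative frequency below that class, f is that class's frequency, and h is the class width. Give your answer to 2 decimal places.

128.21

N = 102; target position k = 40/100 · 102 = 40.8.
Cumulative frequencies: 5, 25, 53, 83, 102.
Observation 40.8 falls in the class 100 – <150.
L = 100, CF = 25, f = 28, h = 50.
P40 = 100 + ((40.8 − 25)/28)·50 = 100 + 28.2143 = 128.214.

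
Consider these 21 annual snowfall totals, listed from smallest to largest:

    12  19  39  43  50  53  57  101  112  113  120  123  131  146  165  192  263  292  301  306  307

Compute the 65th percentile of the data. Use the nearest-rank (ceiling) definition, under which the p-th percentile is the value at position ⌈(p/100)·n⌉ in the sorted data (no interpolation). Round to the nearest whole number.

n = 21.
Position = ⌈65/100 · 21⌉ = ⌈13.65⌉ = 14.
The value at rank 14 is 146.

146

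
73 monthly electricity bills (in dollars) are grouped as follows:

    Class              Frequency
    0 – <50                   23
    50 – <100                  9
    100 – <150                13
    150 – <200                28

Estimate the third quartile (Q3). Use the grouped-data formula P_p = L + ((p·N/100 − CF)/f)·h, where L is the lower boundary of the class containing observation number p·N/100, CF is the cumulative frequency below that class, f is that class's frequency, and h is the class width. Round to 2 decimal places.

N = 73; target position k = 75/100 · 73 = 54.75.
Cumulative frequencies: 23, 32, 45, 73.
Observation 54.75 falls in the class 150 – <200.
L = 150, CF = 45, f = 28, h = 50.
P75 = 150 + ((54.75 − 45)/28)·50 = 150 + 17.4107 = 167.411.

167.41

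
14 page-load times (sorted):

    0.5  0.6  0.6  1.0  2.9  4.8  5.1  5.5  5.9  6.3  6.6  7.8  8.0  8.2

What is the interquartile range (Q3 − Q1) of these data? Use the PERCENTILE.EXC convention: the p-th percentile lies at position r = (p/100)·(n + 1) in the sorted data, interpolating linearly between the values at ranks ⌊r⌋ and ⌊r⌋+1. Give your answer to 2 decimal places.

n = 14.
P25: r = 3.75; ranks 3–4 are 0.6, 1.0; interpolating gives 0.9.
P75: r = 11.25; ranks 11–12 are 6.6, 7.8; interpolating gives 6.9.
Difference: 6.9 − 0.9 = 6.

6.00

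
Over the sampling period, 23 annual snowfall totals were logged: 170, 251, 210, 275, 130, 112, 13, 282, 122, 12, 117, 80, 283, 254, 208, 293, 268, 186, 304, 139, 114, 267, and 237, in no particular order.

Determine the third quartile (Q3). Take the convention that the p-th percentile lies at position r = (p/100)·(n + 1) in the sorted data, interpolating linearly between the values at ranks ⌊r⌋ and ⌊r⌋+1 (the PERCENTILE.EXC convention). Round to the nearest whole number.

268

Sorted: 12, 13, 80, 112, 114, 117, 122, 130, 139, 170, 186, 208, 210, 237, 251, 254, 267, 268, 275, 282, 283, 293, 304.
n = 23.
r = (75/100)·(23 + 1) = 18.
r is an integer, so P75 is the value at rank 18: 268.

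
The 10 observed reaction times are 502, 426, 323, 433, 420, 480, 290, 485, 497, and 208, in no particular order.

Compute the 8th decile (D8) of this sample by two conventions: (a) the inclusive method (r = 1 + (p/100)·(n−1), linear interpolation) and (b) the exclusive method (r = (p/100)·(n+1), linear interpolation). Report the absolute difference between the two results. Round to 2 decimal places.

Sorted: 208, 290, 323, 420, 426, 433, 480, 485, 497, 502.
n = 10.
(a) r = 8.2; between ranks 8 (485) and 9 (497): 487.4.
(b) r = 8.8; between ranks 8 (485) and 9 (497): 494.6.
|487.4 − 494.6| = 7.2.

7.20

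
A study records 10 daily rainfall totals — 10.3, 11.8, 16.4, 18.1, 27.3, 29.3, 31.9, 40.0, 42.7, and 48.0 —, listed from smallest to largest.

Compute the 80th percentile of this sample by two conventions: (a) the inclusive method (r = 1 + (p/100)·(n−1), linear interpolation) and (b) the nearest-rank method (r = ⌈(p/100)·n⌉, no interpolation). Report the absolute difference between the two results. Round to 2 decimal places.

n = 10.
(a) r = 8.2; between ranks 8 (40.0) and 9 (42.7): 40.54.
(b) the nearest-rank method: rank 8 → 40.
|40.54 − 40| = 0.54.

0.54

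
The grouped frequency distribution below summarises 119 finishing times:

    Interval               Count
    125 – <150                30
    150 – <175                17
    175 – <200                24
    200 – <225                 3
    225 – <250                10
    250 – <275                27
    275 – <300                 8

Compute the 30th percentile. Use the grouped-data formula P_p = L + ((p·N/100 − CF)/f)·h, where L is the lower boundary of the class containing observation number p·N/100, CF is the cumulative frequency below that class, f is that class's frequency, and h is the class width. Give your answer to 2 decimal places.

N = 119; target position k = 30/100 · 119 = 35.7.
Cumulative frequencies: 30, 47, 71, 74, 84, 111, 119.
Observation 35.7 falls in the class 150 – <175.
L = 150, CF = 30, f = 17, h = 25.
P30 = 150 + ((35.7 − 30)/17)·25 = 150 + 8.38235 = 158.382.

158.38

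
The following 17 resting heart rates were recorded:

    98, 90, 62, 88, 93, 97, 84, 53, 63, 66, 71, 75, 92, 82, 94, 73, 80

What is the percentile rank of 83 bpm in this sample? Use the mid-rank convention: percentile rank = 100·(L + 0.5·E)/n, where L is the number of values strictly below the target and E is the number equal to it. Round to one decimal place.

Sorted: 53, 62, 63, 66, 71, 73, 75, 80, 82, 84, 88, 90, 92, 93, 94, 97, 98.
Count below 83: L = 9; count equal: E = 0; n = 17.
Percentile rank = 100·(9 + 0.5·0)/17 = 100·9/17 = 52.94.

52.9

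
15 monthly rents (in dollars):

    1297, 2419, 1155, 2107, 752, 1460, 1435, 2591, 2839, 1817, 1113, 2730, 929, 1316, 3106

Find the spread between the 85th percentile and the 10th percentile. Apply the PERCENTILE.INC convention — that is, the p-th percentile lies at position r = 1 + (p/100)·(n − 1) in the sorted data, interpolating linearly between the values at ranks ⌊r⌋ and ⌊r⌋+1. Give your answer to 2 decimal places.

1713.50

Sorted: 752, 929, 1113, 1155, 1297, 1316, 1435, 1460, 1817, 2107, 2419, 2591, 2730, 2839, 3106.
n = 15.
P10: r = 2.4; ranks 2–3 are 929, 1113; interpolating gives 1002.6.
P85: r = 12.9; ranks 12–13 are 2591, 2730; interpolating gives 2716.1.
Difference: 2716.1 − 1002.6 = 1713.5.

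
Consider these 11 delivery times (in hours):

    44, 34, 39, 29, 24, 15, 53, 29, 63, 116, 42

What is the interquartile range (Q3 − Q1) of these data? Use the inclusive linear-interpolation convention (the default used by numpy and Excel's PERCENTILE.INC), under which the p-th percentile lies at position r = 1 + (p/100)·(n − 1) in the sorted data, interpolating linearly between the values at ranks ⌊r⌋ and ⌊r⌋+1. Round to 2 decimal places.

Sorted: 15, 24, 29, 29, 34, 39, 42, 44, 53, 63, 116.
n = 11.
P25: r = 3.5; ranks 3–4 are 29, 29; interpolating gives 29.
P75: r = 8.5; ranks 8–9 are 44, 53; interpolating gives 48.5.
Difference: 48.5 − 29 = 19.5.

19.50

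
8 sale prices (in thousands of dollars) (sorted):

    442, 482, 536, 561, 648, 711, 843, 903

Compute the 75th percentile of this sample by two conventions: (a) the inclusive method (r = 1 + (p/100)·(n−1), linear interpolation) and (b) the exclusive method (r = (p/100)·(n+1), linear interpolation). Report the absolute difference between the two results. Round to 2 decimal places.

n = 8.
(a) r = 6.25; between ranks 6 (711) and 7 (843): 744.
(b) r = 6.75; between ranks 6 (711) and 7 (843): 810.
|744 − 810| = 66.

66.00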